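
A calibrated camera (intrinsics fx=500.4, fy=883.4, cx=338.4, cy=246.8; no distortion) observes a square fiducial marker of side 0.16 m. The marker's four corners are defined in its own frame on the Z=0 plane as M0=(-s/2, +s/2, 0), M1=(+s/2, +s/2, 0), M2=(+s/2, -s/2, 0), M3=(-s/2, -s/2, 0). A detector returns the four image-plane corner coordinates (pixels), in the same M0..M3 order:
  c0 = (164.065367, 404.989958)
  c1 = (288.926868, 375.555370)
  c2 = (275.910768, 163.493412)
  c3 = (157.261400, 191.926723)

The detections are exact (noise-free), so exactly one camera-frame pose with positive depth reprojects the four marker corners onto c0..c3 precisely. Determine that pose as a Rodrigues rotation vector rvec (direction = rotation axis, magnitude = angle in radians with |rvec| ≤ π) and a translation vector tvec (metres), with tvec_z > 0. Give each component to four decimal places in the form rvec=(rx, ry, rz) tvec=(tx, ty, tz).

rvec=(-0.2074, 0.0229, -0.1325) tvec=(-0.1522, 0.0254, 0.6507)

Intrinsics K: fx=500.4, fy=883.4, cx=338.4, cy=246.8
Marker side s = 0.16 m; corners in marker frame (Z=0):
  M0 = (-0.0800, +0.0800, 0)
  M1 = (+0.0800, +0.0800, 0)
  M2 = (+0.0800, -0.0800, 0)
  M3 = (-0.0800, -0.0800, 0)
Detected image corners:
  c0 = (164.065367, 404.989958) px
  c1 = (288.926868, 375.555370) px
  c2 = (275.910768, 163.493412) px
  c3 = (157.261400, 191.926723) px
Planar DLT: solve 8×8 A·h = b for H (H[2,2]=1):
  H  [+757.41790 -8.48053 +221.34787]
  H  [-184.68032 +1238.27873 +281.30560]
  H  [-0.01381 -0.31776 +1.00000]
B = K⁻¹H; ‖b₁‖=1.536789, ‖b₂‖=1.536789; λ = 2/(‖b₁‖+‖b₂‖) = 0.650707, sign → tz>0 ⇒ λ=+0.650707
r₁ = λ·B[:,0] = (+0.99100,-0.13352,-0.00899); r₂ = λ·B[:,1] = (+0.12880,+0.96987,-0.20677)
r₃ = r₁×r₂ = (+0.03633,+0.20375,+0.97835); SVD([r₁ r₂ r₃]) → R = UVᵀ:
  R  [+0.99100 +0.12880 +0.03633]
  R  [-0.13352 +0.96987 +0.20375]
  R  [-0.00899 -0.20677 +0.97835]
t = (-0.15221, +0.02542, +0.65071) m
tr R = 2.939228; θ = arccos((tr R − 1)/2) = 0.247148 rad = 14.161°
axis k = ((R−Rᵀ)₃₂, (R−Rᵀ)₁₃, (R−Rᵀ)₂₁) / (2 sinθ) = (-0.839030, +0.092613, -0.536146)
rvec = θ·k = (-0.207364, +0.022889, -0.132507)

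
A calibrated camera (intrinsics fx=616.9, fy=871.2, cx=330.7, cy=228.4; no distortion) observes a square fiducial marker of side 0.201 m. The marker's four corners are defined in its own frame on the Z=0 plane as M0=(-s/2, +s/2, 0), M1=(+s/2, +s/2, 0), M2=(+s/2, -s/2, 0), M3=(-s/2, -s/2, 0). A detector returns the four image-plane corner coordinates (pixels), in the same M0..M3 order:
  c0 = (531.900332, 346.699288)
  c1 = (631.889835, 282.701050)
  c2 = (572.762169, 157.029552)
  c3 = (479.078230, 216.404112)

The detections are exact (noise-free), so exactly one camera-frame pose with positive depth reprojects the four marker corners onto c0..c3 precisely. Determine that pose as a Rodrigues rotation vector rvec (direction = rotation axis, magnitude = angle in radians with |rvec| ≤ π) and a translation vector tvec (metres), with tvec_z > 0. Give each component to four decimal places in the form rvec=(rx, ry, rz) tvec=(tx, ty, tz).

rvec=(-0.3974, 0.0629, -0.4186) tvec=(0.4182, 0.0268, 1.1603)

Intrinsics K: fx=616.9, fy=871.2, cx=330.7, cy=228.4
Marker side s = 0.201 m; corners in marker frame (Z=0):
  M0 = (-0.1005, +0.1005, 0)
  M1 = (+0.1005, +0.1005, 0)
  M2 = (+0.1005, -0.1005, 0)
  M3 = (-0.1005, -0.1005, 0)
Detected image corners:
  c0 = (531.900332, 346.699288) px
  c1 = (631.889835, 282.701050) px
  c2 = (572.762169, 157.029552) px
  c3 = (479.078230, 216.404112) px
Planar DLT: solve 8×8 A·h = b for H (H[2,2]=1):
  H  [+491.46836 +93.16051 +553.05622]
  H  [-301.88445 +552.81870 +248.49928]
  H  [+0.01845 -0.33462 +1.00000]
B = K⁻¹H; ‖b₁‖=0.861868, ‖b₂‖=0.861868; λ = 2/(‖b₁‖+‖b₂‖) = 1.160271, sign → tz>0 ⇒ λ=+1.160271
r₁ = λ·B[:,0] = (+0.91288,-0.40767,+0.02141); r₂ = λ·B[:,1] = (+0.38335,+0.83804,-0.38825)
r₃ = r₁×r₂ = (+0.14034,+0.36264,+0.92130); SVD([r₁ r₂ r₃]) → R = UVᵀ:
  R  [+0.91288 +0.38335 +0.14034]
  R  [-0.40767 +0.83804 +0.36264]
  R  [+0.02141 -0.38825 +0.92130]
t = (+0.41821, +0.02677, +1.16027) m
tr R = 2.672220; θ = arccos((tr R − 1)/2) = 0.580643 rad = 33.268°
axis k = ((R−Rᵀ)₃₂, (R−Rᵀ)₁₃, (R−Rᵀ)₂₁) / (2 sinθ) = (-0.684418, +0.108397, -0.720987)
rvec = θ·k = (-0.397403, +0.062940, -0.418636)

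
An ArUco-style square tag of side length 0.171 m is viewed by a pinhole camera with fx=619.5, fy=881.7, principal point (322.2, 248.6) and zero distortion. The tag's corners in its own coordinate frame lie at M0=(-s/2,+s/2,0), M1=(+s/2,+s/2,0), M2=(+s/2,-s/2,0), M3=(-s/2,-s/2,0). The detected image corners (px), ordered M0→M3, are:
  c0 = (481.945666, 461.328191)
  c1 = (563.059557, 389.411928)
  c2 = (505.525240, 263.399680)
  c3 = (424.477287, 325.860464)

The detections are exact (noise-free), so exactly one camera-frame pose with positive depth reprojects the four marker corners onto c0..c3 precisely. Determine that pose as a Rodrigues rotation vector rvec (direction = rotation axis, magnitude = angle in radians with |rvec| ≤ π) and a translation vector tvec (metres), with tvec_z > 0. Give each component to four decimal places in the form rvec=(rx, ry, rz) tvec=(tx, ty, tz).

rvec=(-0.3037, -0.2568, -0.4773) tvec=(0.2801, 0.1250, 1.0083)

Intrinsics K: fx=619.5, fy=881.7, cx=322.2, cy=248.6
Marker side s = 0.171 m; corners in marker frame (Z=0):
  M0 = (-0.0855, +0.0855, 0)
  M1 = (+0.0855, +0.0855, 0)
  M2 = (+0.0855, -0.0855, 0)
  M3 = (-0.0855, -0.0855, 0)
Detected image corners:
  c0 = (481.945666, 461.328191) px
  c1 = (563.059557, 389.411928) px
  c2 = (505.525240, 263.399680) px
  c3 = (424.477287, 325.860464) px
Planar DLT: solve 8×8 A·h = b for H (H[2,2]=1):
  H  [+626.31747 +226.00993 +494.27121]
  H  [-281.44320 +683.44078 +357.86677]
  H  [+0.30818 -0.22331 +1.00000]
B = K⁻¹H; ‖b₁‖=0.991775, ‖b₂‖=0.991775; λ = 2/(‖b₁‖+‖b₂‖) = 1.008293, sign → tz>0 ⇒ λ=+1.008293
r₁ = λ·B[:,0] = (+0.85778,-0.40947,+0.31073); r₂ = λ·B[:,1] = (+0.48496,+0.84505,-0.22516)
r₃ = r₁×r₂ = (-0.17039,+0.34383,+0.92344); SVD([r₁ r₂ r₃]) → R = UVᵀ:
  R  [+0.85778 +0.48496 -0.17039]
  R  [-0.40947 +0.84505 +0.34383]
  R  [+0.31073 -0.22516 +0.92344]
t = (+0.28006, +0.12496, +1.00829) m
tr R = 2.626274; θ = arccos((tr R − 1)/2) = 0.621275 rad = 35.596°
axis k = ((R−Rᵀ)₃₂, (R−Rᵀ)₁₃, (R−Rᵀ)₂₁) / (2 sinθ) = (-0.488768, -0.413286, -0.768310)
rvec = θ·k = (-0.303659, -0.256764, -0.477332)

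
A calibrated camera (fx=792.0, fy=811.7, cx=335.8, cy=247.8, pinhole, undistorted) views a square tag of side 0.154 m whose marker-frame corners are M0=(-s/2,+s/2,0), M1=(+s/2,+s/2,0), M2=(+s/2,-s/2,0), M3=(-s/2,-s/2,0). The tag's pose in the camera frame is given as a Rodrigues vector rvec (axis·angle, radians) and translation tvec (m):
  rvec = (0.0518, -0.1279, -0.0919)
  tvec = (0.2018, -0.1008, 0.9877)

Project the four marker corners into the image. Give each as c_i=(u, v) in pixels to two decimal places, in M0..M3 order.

c0=(442.64, 233.81) c1=(560.84, 222.25) c2=(552.01, 96.83) c3=(432.57, 106.02)

Intrinsics K: fx=792.0, fy=811.7, cx=335.8, cy=247.8
Marker side s = 0.154 m; corners in marker frame (Z=0):
  M0 = (-0.0770, +0.0770, 0)
  M1 = (+0.0770, +0.0770, 0)
  M2 = (+0.0770, -0.0770, 0)
  M3 = (-0.0770, -0.0770, 0)
rvec = (0.0518, -0.1279, -0.0919), |rvec| = θ = 0.16579 rad = 9.499°
Rodrigues: sinθ=0.16503, 1−cosθ=0.01371; R = I + sinθ·[k]× + (1−cosθ)·[k]×²:
    [+0.98763 +0.08817 -0.12969]
    [-0.09478 +0.99445 -0.04570]
    [+0.12494 +0.05743 +0.99050]
t = (0.2018, -0.1008, 0.9877) m
M0: Pc = R·M0+t = (+0.13254, -0.01693, +0.98250); u = 792.0·(+0.13254)/0.98250 + 335.8 = 442.6430, v = 811.7·(-0.01693)/0.98250 + 247.8 = 233.8139
M1: Pc = R·M1+t = (+0.28464, -0.03153, +1.00174); u = 792.0·(+0.28464)/1.00174 + 335.8 = 560.8402, v = 811.7·(-0.03153)/1.00174 + 247.8 = 222.2549
M2: Pc = R·M2+t = (+0.27106, -0.18467, +0.99290); u = 792.0·(+0.27106)/0.99290 + 335.8 = 552.0132, v = 811.7·(-0.18467)/0.99290 + 247.8 = 96.8305
M3: Pc = R·M3+t = (+0.11896, -0.17007, +0.97366); u = 792.0·(+0.11896)/0.97366 + 335.8 = 432.5680, v = 811.7·(-0.17007)/0.97366 + 247.8 = 106.0159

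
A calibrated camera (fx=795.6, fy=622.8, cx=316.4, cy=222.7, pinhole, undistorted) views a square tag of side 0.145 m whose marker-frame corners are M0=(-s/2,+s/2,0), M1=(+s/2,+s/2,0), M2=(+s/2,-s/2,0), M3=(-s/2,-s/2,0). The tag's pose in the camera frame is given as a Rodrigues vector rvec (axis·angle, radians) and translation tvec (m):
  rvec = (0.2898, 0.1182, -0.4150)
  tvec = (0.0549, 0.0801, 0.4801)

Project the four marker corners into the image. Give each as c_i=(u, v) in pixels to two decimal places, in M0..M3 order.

c0=(345.93, 431.23) c1=(563.22, 371.33) c2=(477.24, 207.65) c3=(247.67, 280.77)

Intrinsics K: fx=795.6, fy=622.8, cx=316.4, cy=222.7
Marker side s = 0.145 m; corners in marker frame (Z=0):
  M0 = (-0.0725, +0.0725, 0)
  M1 = (+0.0725, +0.0725, 0)
  M2 = (+0.0725, -0.0725, 0)
  M3 = (-0.0725, -0.0725, 0)
rvec = (0.2898, 0.1182, -0.4150), |rvec| = θ = 0.51979 rad = 29.782°
Rodrigues: sinθ=0.49670, 1−cosθ=0.13208; R = I + sinθ·[k]× + (1−cosθ)·[k]×²:
    [+0.90898 +0.41331 +0.05416]
    [-0.37982 +0.87475 -0.30090]
    [-0.17174 +0.25295 +0.95212]
t = (0.0549, 0.0801, 0.4801) m
M0: Pc = R·M0+t = (+0.01896, +0.17106, +0.51089); u = 795.6·(+0.01896)/0.51089 + 316.4 = 345.9321, v = 622.8·(+0.17106)/0.51089 + 222.7 = 431.2263
M1: Pc = R·M1+t = (+0.15077, +0.11598, +0.48599); u = 795.6·(+0.15077)/0.48599 + 316.4 = 563.2157, v = 622.8·(+0.11598)/0.48599 + 222.7 = 371.3337
M2: Pc = R·M2+t = (+0.09084, -0.01086, +0.44931); u = 795.6·(+0.09084)/0.44931 + 316.4 = 477.2448, v = 622.8·(-0.01086)/0.44931 + 222.7 = 207.6516
M3: Pc = R·M3+t = (-0.04097, +0.04422, +0.47421); u = 795.6·(-0.04097)/0.47421 + 316.4 = 247.6704, v = 622.8·(+0.04422)/0.47421 + 222.7 = 280.7720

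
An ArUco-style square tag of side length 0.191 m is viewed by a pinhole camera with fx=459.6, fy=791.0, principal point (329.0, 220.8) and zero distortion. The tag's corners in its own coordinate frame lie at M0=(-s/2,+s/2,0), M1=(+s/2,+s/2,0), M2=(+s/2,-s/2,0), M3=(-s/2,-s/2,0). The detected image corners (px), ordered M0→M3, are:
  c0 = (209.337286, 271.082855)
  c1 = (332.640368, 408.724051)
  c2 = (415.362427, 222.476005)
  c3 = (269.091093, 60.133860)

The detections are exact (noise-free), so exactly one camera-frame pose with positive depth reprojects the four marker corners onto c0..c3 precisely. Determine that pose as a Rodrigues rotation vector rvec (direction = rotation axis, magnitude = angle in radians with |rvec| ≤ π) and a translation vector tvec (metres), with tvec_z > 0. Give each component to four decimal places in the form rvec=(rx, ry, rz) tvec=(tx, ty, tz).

Intrinsics K: fx=459.6, fy=791.0, cx=329.0, cy=220.8
Marker side s = 0.191 m; corners in marker frame (Z=0):
  M0 = (-0.0955, +0.0955, 0)
  M1 = (+0.0955, +0.0955, 0)
  M2 = (+0.0955, -0.0955, 0)
  M3 = (-0.0955, -0.0955, 0)
Detected image corners:
  c0 = (209.337286, 271.082855) px
  c1 = (332.640368, 408.724051) px
  c2 = (415.362427, 222.476005) px
  c3 = (269.091093, 60.133860) px
Planar DLT: solve 8×8 A·h = b for H (H[2,2]=1):
  H  [+695.66053 -101.95576 +303.49799]
  H  [+775.94957 +1252.48543 +248.86782]
  H  [-0.01617 +0.88362 +1.00000]
B = K⁻¹H; ‖b₁‖=1.815949, ‖b₂‖=1.815949; λ = 2/(‖b₁‖+‖b₂‖) = 0.550676, sign → tz>0 ⇒ λ=+0.550676
r₁ = λ·B[:,0] = (+0.83989,+0.54268,-0.00890); r₂ = λ·B[:,1] = (-0.47048,+0.73613,+0.48659)
r₃ = r₁×r₂ = (+0.27062,-0.40449,+0.87359); SVD([r₁ r₂ r₃]) → R = UVᵀ:
  R  [+0.83989 -0.47048 +0.27062]
  R  [+0.54268 +0.73613 -0.40449]
  R  [-0.00890 +0.48659 +0.87359]
t = (-0.03056, +0.01954, +0.55068) m
tr R = 2.449601; θ = arccos((tr R − 1)/2) = 0.760052 rad = 43.548°
axis k = ((R−Rᵀ)₃₂, (R−Rᵀ)₁₃, (R−Rᵀ)₂₁) / (2 sinθ) = (+0.646686, +0.202859, +0.735286)
rvec = θ·k = (+0.491515, +0.154183, +0.558855)

rvec=(0.4915, 0.1542, 0.5589) tvec=(-0.0306, 0.0195, 0.5507)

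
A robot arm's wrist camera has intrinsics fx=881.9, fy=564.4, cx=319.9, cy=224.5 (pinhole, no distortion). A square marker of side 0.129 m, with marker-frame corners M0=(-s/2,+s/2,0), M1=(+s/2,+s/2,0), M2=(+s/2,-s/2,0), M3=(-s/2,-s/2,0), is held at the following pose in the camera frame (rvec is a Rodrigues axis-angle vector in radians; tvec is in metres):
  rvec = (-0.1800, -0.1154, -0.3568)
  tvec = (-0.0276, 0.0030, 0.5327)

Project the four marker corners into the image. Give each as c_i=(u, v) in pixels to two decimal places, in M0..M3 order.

c0=(208.92, 316.96) c1=(411.81, 267.71) c2=(334.94, 144.62) c3=(136.96, 187.75)

Intrinsics K: fx=881.9, fy=564.4, cx=319.9, cy=224.5
Marker side s = 0.129 m; corners in marker frame (Z=0):
  M0 = (-0.0645, +0.0645, 0)
  M1 = (+0.0645, +0.0645, 0)
  M2 = (+0.0645, -0.0645, 0)
  M3 = (-0.0645, -0.0645, 0)
rvec = (-0.1800, -0.1154, -0.3568), |rvec| = θ = 0.41596 rad = 23.833°
Rodrigues: sinθ=0.40407, 1−cosθ=0.08527; R = I + sinθ·[k]× + (1−cosθ)·[k]×²:
    [+0.93070 +0.35684 -0.08045]
    [-0.33636 +0.92129 +0.19515]
    [+0.14375 -0.15456 +0.97747]
t = (-0.0276, 0.0030, 0.5327) m
M0: Pc = R·M0+t = (-0.06461, +0.08412, +0.51346); u = 881.9·(-0.06461)/0.51346 + 319.9 = 208.9212, v = 564.4·(+0.08412)/0.51346 + 224.5 = 316.9643
M1: Pc = R·M1+t = (+0.05545, +0.04073, +0.53200); u = 881.9·(+0.05545)/0.53200 + 319.9 = 411.8125, v = 564.4·(+0.04073)/0.53200 + 224.5 = 267.7081
M2: Pc = R·M2+t = (+0.00941, -0.07812, +0.55194); u = 881.9·(+0.00941)/0.55194 + 319.9 = 334.9417, v = 564.4·(-0.07812)/0.55194 + 224.5 = 144.6180
M3: Pc = R·M3+t = (-0.11065, -0.03473, +0.53340); u = 881.9·(-0.11065)/0.53340 + 319.9 = 136.9620, v = 564.4·(-0.03473)/0.53340 + 224.5 = 187.7536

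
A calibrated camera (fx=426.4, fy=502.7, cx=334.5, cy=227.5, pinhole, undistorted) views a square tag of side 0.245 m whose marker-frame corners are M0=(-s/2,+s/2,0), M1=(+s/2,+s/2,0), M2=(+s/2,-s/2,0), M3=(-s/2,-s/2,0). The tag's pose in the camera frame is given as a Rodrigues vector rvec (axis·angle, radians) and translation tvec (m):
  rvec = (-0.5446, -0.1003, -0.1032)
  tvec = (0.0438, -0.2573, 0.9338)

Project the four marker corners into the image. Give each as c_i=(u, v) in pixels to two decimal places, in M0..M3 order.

c0=(303.51, 142.72) c1=(421.26, 135.69) c2=(397.66, 43.50) c3=(294.22, 46.82)

Intrinsics K: fx=426.4, fy=502.7, cx=334.5, cy=227.5
Marker side s = 0.245 m; corners in marker frame (Z=0):
  M0 = (-0.1225, +0.1225, 0)
  M1 = (+0.1225, +0.1225, 0)
  M2 = (+0.1225, -0.1225, 0)
  M3 = (-0.1225, -0.1225, 0)
rvec = (-0.5446, -0.1003, -0.1032), |rvec| = θ = 0.56329 rad = 32.274°
Rodrigues: sinθ=0.53397, 1−cosθ=0.15450; R = I + sinθ·[k]× + (1−cosθ)·[k]×²:
    [+0.98992 +0.12443 -0.06771]
    [-0.07123 +0.85040 +0.52129]
    [+0.12245 -0.51121 +0.85069]
t = (0.0438, -0.2573, 0.9338) m
M0: Pc = R·M0+t = (-0.06222, -0.14440, +0.85618); u = 426.4·(-0.06222)/0.85618 + 334.5 = 303.5114, v = 502.7·(-0.14440)/0.85618 + 227.5 = 142.7161
M1: Pc = R·M1+t = (+0.18031, -0.16185, +0.88618); u = 426.4·(+0.18031)/0.88618 + 334.5 = 421.2580, v = 502.7·(-0.16185)/0.88618 + 227.5 = 135.6865
M2: Pc = R·M2+t = (+0.14982, -0.37020, +1.01142); u = 426.4·(+0.14982)/1.01142 + 334.5 = 397.6628, v = 502.7·(-0.37020)/1.01142 + 227.5 = 43.5024
M3: Pc = R·M3+t = (-0.09271, -0.35275, +0.98142); u = 426.4·(-0.09271)/0.98142 + 334.5 = 294.2216, v = 502.7·(-0.35275)/0.98142 + 227.5 = 46.8172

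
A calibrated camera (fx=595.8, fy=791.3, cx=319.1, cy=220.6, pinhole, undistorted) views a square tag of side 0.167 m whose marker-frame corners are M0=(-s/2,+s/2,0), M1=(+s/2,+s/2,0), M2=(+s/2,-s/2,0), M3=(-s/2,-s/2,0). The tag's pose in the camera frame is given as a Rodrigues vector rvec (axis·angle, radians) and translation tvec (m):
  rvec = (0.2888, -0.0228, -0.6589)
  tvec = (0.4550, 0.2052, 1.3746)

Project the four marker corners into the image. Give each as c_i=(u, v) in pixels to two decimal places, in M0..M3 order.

Intrinsics K: fx=595.8, fy=791.3, cx=319.1, cy=220.6
Marker side s = 0.167 m; corners in marker frame (Z=0):
  M0 = (-0.0835, +0.0835, 0)
  M1 = (+0.0835, +0.0835, 0)
  M2 = (+0.0835, -0.0835, 0)
  M3 = (-0.0835, -0.0835, 0)
rvec = (0.2888, -0.0228, -0.6589), |rvec| = θ = 0.71977 rad = 41.240°
Rodrigues: sinθ=0.65921, 1−cosθ=0.24805; R = I + sinθ·[k]× + (1−cosθ)·[k]×²:
    [+0.79189 +0.60031 -0.11199]
    [-0.60662 +0.75220 -0.25731]
    [-0.07023 +0.27169 +0.95982]
t = (0.4550, 0.2052, 1.3746) m
M0: Pc = R·M0+t = (+0.43900, +0.31866, +1.40315); u = 595.8·(+0.43900)/1.40315 + 319.1 = 505.5078, v = 791.3·(+0.31866)/1.40315 + 220.6 = 400.3076
M1: Pc = R·M1+t = (+0.57125, +0.21736, +1.39142); u = 595.8·(+0.57125)/1.39142 + 319.1 = 563.7057, v = 791.3·(+0.21736)/1.39142 + 220.6 = 344.2104
M2: Pc = R·M2+t = (+0.47100, +0.09174, +1.34605); u = 595.8·(+0.47100)/1.34605 + 319.1 = 527.5766, v = 791.3·(+0.09174)/1.34605 + 220.6 = 274.5302
M3: Pc = R·M3+t = (+0.33875, +0.19304, +1.35778); u = 595.8·(+0.33875)/1.35778 + 319.1 = 467.7460, v = 791.3·(+0.19304)/1.35778 + 220.6 = 333.1039

c0=(505.51, 400.31) c1=(563.71, 344.21) c2=(527.58, 274.53) c3=(467.75, 333.10)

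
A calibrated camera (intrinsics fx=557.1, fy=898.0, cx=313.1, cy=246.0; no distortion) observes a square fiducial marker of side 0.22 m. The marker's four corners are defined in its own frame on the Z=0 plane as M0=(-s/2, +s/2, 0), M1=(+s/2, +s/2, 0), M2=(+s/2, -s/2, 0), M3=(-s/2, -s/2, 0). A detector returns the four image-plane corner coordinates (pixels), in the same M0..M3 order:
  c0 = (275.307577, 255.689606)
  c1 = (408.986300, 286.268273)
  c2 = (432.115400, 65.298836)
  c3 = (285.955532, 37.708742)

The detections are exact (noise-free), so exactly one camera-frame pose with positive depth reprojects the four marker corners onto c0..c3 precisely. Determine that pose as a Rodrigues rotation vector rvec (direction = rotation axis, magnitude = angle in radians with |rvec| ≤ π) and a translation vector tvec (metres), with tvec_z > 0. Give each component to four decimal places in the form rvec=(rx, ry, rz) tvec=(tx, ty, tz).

Intrinsics K: fx=557.1, fy=898.0, cx=313.1, cy=246.0
Marker side s = 0.22 m; corners in marker frame (Z=0):
  M0 = (-0.1100, +0.1100, 0)
  M1 = (+0.1100, +0.1100, 0)
  M2 = (+0.1100, -0.1100, 0)
  M3 = (-0.1100, -0.1100, 0)
Detected image corners:
  c0 = (275.307577, 255.689606) px
  c1 = (408.986300, 286.268273) px
  c2 = (432.115400, 65.298836) px
  c3 = (285.955532, 37.708742) px
Planar DLT: solve 8×8 A·h = b for H (H[2,2]=1):
  H  [+594.87506 +60.92585 +349.35154]
  H  [+114.14415 +1060.69222 +165.78793]
  H  [-0.11381 +0.39173 +1.00000]
B = K⁻¹H; ‖b₁‖=1.148436, ‖b₂‖=1.148436; λ = 2/(‖b₁‖+‖b₂‖) = 0.870750, sign → tz>0 ⇒ λ=+0.870750
r₁ = λ·B[:,0] = (+0.98549,+0.13783,-0.09910); r₂ = λ·B[:,1] = (-0.09648,+0.93506,+0.34110)
r₃ = r₁×r₂ = (+0.13967,-0.32659,+0.93479); SVD([r₁ r₂ r₃]) → R = UVᵀ:
  R  [+0.98549 -0.09648 +0.13967]
  R  [+0.13783 +0.93506 -0.32659]
  R  [-0.09910 +0.34110 +0.93479]
t = (+0.05666, -0.07778, +0.87075) m
tr R = 2.855340; θ = arccos((tr R − 1)/2) = 0.382672 rad = 21.926°
axis k = ((R−Rᵀ)₃₂, (R−Rᵀ)₁₃, (R−Rᵀ)₂₁) / (2 sinθ) = (+0.894059, +0.319725, +0.313742)
rvec = θ·k = (+0.342132, +0.122350, +0.120060)

rvec=(0.3421, 0.1223, 0.1201) tvec=(0.0567, -0.0778, 0.8707)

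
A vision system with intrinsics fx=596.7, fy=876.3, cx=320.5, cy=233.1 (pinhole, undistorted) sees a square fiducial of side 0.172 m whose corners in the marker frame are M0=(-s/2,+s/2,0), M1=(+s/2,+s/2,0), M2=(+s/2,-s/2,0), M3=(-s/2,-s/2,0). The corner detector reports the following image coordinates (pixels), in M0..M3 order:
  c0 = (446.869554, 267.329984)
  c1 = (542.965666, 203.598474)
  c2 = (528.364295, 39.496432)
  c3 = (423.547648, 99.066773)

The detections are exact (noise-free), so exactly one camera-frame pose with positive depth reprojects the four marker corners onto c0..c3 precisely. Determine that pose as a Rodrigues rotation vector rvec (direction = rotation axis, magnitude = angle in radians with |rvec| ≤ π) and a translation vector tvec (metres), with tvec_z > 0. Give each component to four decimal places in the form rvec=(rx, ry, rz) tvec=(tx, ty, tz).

rvec=(0.3393, -0.3341, -0.3310) tvec=(0.2344, -0.0751, 0.8395)

Intrinsics K: fx=596.7, fy=876.3, cx=320.5, cy=233.1
Marker side s = 0.172 m; corners in marker frame (Z=0):
  M0 = (-0.0860, +0.0860, 0)
  M1 = (+0.0860, +0.0860, 0)
  M2 = (+0.0860, -0.0860, 0)
  M3 = (-0.0860, -0.0860, 0)
Detected image corners:
  c0 = (446.869554, 267.329984) px
  c1 = (542.965666, 203.598474) px
  c2 = (528.364295, 39.496432) px
  c3 = (423.547648, 99.066773) px
Planar DLT: solve 8×8 A·h = b for H (H[2,2]=1):
  H  [+734.06488 +326.06628 +487.14399]
  H  [-311.50606 +1033.81203 +154.73538]
  H  [+0.31104 +0.44599 +1.00000]
B = K⁻¹H; ‖b₁‖=1.191239, ‖b₂‖=1.191239; λ = 2/(‖b₁‖+‖b₂‖) = 0.839462, sign → tz>0 ⇒ λ=+0.839462
r₁ = λ·B[:,0] = (+0.89247,-0.36787,+0.26110); r₂ = λ·B[:,1] = (+0.25763,+0.89076,+0.37440)
r₃ = r₁×r₂ = (-0.37031,-0.26687,+0.88975); SVD([r₁ r₂ r₃]) → R = UVᵀ:
  R  [+0.89247 +0.25763 -0.37031]
  R  [-0.36787 +0.89076 -0.26687]
  R  [+0.26110 +0.37440 +0.88975]
t = (+0.23444, -0.07507, +0.83946) m
tr R = 2.672979; θ = arccos((tr R − 1)/2) = 0.579951 rad = 33.229°
axis k = ((R−Rᵀ)₃₂, (R−Rᵀ)₁₃, (R−Rᵀ)₂₁) / (2 sinθ) = (+0.585113, -0.576123, -0.570723)
rvec = θ·k = (+0.339337, -0.334123, -0.330992)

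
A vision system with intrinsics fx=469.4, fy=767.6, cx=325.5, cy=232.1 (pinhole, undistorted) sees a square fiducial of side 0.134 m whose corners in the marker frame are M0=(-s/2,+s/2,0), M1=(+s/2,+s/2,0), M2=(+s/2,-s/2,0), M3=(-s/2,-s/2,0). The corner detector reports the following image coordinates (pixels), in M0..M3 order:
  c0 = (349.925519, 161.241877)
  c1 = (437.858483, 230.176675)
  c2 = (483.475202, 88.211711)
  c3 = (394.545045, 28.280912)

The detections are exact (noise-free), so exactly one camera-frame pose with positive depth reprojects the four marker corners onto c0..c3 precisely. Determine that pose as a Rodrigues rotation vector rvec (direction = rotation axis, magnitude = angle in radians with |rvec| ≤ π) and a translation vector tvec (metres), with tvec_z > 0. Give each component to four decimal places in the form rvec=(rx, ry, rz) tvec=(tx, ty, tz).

rvec=(-0.1539, 0.2521, 0.4863) tvec=(0.1236, -0.0897, 0.6453)

Intrinsics K: fx=469.4, fy=767.6, cx=325.5, cy=232.1
Marker side s = 0.134 m; corners in marker frame (Z=0):
  M0 = (-0.0670, +0.0670, 0)
  M1 = (+0.0670, +0.0670, 0)
  M2 = (+0.0670, -0.0670, 0)
  M3 = (-0.0670, -0.0670, 0)
Detected image corners:
  c0 = (349.925519, 161.241877) px
  c1 = (437.858483, 230.176675) px
  c2 = (483.475202, 88.211711) px
  c3 = (394.545045, 28.280912) px
Planar DLT: solve 8×8 A·h = b for H (H[2,2]=1):
  H  [+482.43322 -392.13080 +415.38969]
  H  [+426.40977 +1007.95063 +125.44352]
  H  [-0.42631 -0.13335 +1.00000]
B = K⁻¹H; ‖b₁‖=1.549681, ‖b₂‖=1.549681; λ = 2/(‖b₁‖+‖b₂‖) = 0.645294, sign → tz>0 ⇒ λ=+0.645294
r₁ = λ·B[:,0] = (+0.85397,+0.44165,-0.27510); r₂ = λ·B[:,1] = (-0.47940,+0.87337,-0.08605)
r₃ = r₁×r₂ = (+0.20225,+0.20537,+0.95756); SVD([r₁ r₂ r₃]) → R = UVᵀ:
  R  [+0.85397 -0.47940 +0.20225]
  R  [+0.44165 +0.87337 +0.20537]
  R  [-0.27510 -0.08605 +0.95756]
t = (+0.12357, -0.08966, +0.64529) m
tr R = 2.684899; θ = arccos((tr R − 1)/2) = 0.568983 rad = 32.600°
axis k = ((R−Rᵀ)₃₂, (R−Rᵀ)₁₃, (R−Rᵀ)₂₁) / (2 sinθ) = (-0.270444, +0.442995, +0.854760)
rvec = θ·k = (-0.153878, +0.252057, +0.486344)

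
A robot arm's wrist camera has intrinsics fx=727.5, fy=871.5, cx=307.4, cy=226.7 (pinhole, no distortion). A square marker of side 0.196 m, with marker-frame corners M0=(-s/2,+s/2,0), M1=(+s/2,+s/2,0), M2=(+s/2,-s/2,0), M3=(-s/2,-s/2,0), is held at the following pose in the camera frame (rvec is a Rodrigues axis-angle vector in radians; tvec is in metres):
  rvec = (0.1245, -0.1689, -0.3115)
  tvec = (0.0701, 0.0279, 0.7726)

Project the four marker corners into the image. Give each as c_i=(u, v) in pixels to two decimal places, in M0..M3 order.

c0=(313.97, 397.31) c1=(480.63, 324.16) c2=(432.88, 118.97) c3=(257.90, 187.08)

Intrinsics K: fx=727.5, fy=871.5, cx=307.4, cy=226.7
Marker side s = 0.196 m; corners in marker frame (Z=0):
  M0 = (-0.0980, +0.0980, 0)
  M1 = (+0.0980, +0.0980, 0)
  M2 = (+0.0980, -0.0980, 0)
  M3 = (-0.0980, -0.0980, 0)
rvec = (0.1245, -0.1689, -0.3115), |rvec| = θ = 0.37558 rad = 21.519°
Rodrigues: sinθ=0.36681, 1−cosθ=0.06970; R = I + sinθ·[k]× + (1−cosθ)·[k]×²:
    [+0.93795 +0.29384 -0.18412]
    [-0.31462 +0.94439 -0.09560]
    [+0.14579 +0.14759 +0.97824]
t = (0.0701, 0.0279, 0.7726) m
M0: Pc = R·M0+t = (+0.00698, +0.15128, +0.77278); u = 727.5·(+0.00698)/0.77278 + 307.4 = 313.9677, v = 871.5·(+0.15128)/0.77278 + 226.7 = 397.3098
M1: Pc = R·M1+t = (+0.19082, +0.08962, +0.80135); u = 727.5·(+0.19082)/0.80135 + 307.4 = 480.6302, v = 871.5·(+0.08962)/0.80135 + 226.7 = 324.1627
M2: Pc = R·M2+t = (+0.13322, -0.09548, +0.77242); u = 727.5·(+0.13322)/0.77242 + 307.4 = 432.8753, v = 871.5·(-0.09548)/0.77242 + 226.7 = 118.9696
M3: Pc = R·M3+t = (-0.05062, -0.03382, +0.74385); u = 727.5·(-0.05062)/0.74385 + 307.4 = 257.8968, v = 871.5·(-0.03382)/0.74385 + 226.7 = 187.0788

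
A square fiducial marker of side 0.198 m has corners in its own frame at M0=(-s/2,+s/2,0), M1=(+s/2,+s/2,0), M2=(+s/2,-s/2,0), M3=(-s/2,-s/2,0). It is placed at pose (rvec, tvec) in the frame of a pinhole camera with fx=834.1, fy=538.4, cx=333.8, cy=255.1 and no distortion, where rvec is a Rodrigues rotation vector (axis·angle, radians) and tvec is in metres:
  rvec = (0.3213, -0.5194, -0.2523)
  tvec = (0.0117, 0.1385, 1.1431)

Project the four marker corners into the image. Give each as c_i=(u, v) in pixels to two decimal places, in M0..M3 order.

Intrinsics K: fx=834.1, fy=538.4, cx=333.8, cy=255.1
Marker side s = 0.198 m; corners in marker frame (Z=0):
  M0 = (-0.0990, +0.0990, 0)
  M1 = (+0.0990, +0.0990, 0)
  M2 = (+0.0990, -0.0990, 0)
  M3 = (-0.0990, -0.0990, 0)
rvec = (0.3213, -0.5194, -0.2523), |rvec| = θ = 0.66081 rad = 37.861°
Rodrigues: sinθ=0.61375, 1−cosθ=0.21050; R = I + sinθ·[k]× + (1−cosθ)·[k]×²:
    [+0.83926 +0.15389 -0.52149]
    [-0.31478 +0.91955 -0.23525]
    [+0.44334 +0.36159 +0.82018]
t = (0.0117, 0.1385, 1.1431) m
M0: Pc = R·M0+t = (-0.05615, +0.26070, +1.13501); u = 834.1·(-0.05615)/1.13501 + 333.8 = 292.5345, v = 538.4·(+0.26070)/1.13501 + 255.1 = 378.7646
M1: Pc = R·M1+t = (+0.11002, +0.19837, +1.22279); u = 834.1·(+0.11002)/1.22279 + 333.8 = 408.8491, v = 538.4·(+0.19837)/1.22279 + 255.1 = 342.4441
M2: Pc = R·M2+t = (+0.07955, +0.01630, +1.15119); u = 834.1·(+0.07955)/1.15119 + 333.8 = 391.4399, v = 538.4·(+0.01630)/1.15119 + 255.1 = 262.7238
M3: Pc = R·M3+t = (-0.08662, +0.07863, +1.06341); u = 834.1·(-0.08662)/1.06341 + 333.8 = 265.8572, v = 538.4·(+0.07863)/1.06341 + 255.1 = 294.9091

c0=(292.53, 378.76) c1=(408.85, 342.44) c2=(391.44, 262.72) c3=(265.86, 294.91)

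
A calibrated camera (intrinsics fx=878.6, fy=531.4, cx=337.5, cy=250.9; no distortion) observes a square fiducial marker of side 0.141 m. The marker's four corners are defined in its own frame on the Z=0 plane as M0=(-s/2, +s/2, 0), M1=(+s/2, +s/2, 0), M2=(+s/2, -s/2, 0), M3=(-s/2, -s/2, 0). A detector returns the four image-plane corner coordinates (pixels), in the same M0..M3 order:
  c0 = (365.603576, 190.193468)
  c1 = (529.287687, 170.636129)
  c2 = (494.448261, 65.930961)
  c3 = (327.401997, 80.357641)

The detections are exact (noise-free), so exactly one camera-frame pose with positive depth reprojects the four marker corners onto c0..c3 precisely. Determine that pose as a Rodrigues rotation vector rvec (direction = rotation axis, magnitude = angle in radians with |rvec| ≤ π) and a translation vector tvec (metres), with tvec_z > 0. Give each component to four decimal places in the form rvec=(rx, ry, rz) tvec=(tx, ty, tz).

rvec=(0.0202, -0.2481, -0.2144) tvec=(0.0737, -0.1612, 0.6904)

Intrinsics K: fx=878.6, fy=531.4, cx=337.5, cy=250.9
Marker side s = 0.141 m; corners in marker frame (Z=0):
  M0 = (-0.0705, +0.0705, 0)
  M1 = (+0.0705, +0.0705, 0)
  M2 = (+0.0705, -0.0705, 0)
  M3 = (-0.0705, -0.0705, 0)
Detected image corners:
  c0 = (365.603576, 190.193468) px
  c1 = (529.287687, 170.636129) px
  c2 = (494.448261, 65.930961) px
  c3 = (327.401997, 80.357641) px
Planar DLT: solve 8×8 A·h = b for H (H[2,2]=1):
  H  [+1322.88304 +287.44629 +431.31068]
  H  [-76.24686 +768.82159 +126.82314]
  H  [+0.34982 +0.06694 +1.00000]
B = K⁻¹H; ‖b₁‖=1.448477, ‖b₂‖=1.448477; λ = 2/(‖b₁‖+‖b₂‖) = 0.690380, sign → tz>0 ⇒ λ=+0.690380
r₁ = λ·B[:,0] = (+0.94671,-0.21309,+0.24151); r₂ = λ·B[:,1] = (+0.20812,+0.97701,+0.04621)
r₃ = r₁×r₂ = (-0.24580,+0.00651,+0.96930); SVD([r₁ r₂ r₃]) → R = UVᵀ:
  R  [+0.94671 +0.20812 -0.24580]
  R  [-0.21309 +0.97701 +0.00651]
  R  [+0.24151 +0.04621 +0.96930]
t = (+0.07371, -0.16120, +0.69038) m
tr R = 2.893025; θ = arccos((tr R − 1)/2) = 0.328546 rad = 18.824°
axis k = ((R−Rᵀ)₃₂, (R−Rᵀ)₁₃, (R−Rᵀ)₂₁) / (2 sinθ) = (+0.061525, -0.755127, -0.652685)
rvec = θ·k = (+0.020214, -0.248094, -0.214437)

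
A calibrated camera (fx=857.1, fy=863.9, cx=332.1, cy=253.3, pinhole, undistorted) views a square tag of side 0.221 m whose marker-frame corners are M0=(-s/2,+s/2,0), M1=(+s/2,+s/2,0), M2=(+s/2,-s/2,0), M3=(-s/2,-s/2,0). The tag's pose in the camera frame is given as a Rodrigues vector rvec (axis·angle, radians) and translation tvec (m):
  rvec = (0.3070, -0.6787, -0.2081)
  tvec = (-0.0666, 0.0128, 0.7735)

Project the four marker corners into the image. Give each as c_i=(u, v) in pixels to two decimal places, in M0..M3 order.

c0=(170.59, 424.18) c1=(358.75, 336.49) c2=(340.24, 121.32) c3=(127.18, 177.66)

Intrinsics K: fx=857.1, fy=863.9, cx=332.1, cy=253.3
Marker side s = 0.221 m; corners in marker frame (Z=0):
  M0 = (-0.1105, +0.1105, 0)
  M1 = (+0.1105, +0.1105, 0)
  M2 = (+0.1105, -0.1105, 0)
  M3 = (-0.1105, -0.1105, 0)
rvec = (0.3070, -0.6787, -0.2081), |rvec| = θ = 0.77343 rad = 44.314°
Rodrigues: sinθ=0.69859, 1−cosθ=0.28448; R = I + sinθ·[k]× + (1−cosθ)·[k]×²:
    [+0.76034 +0.08887 -0.64341]
    [-0.28705 +0.93458 -0.21013]
    [+0.58265 +0.34446 +0.73612]
t = (-0.0666, 0.0128, 0.7735) m
M0: Pc = R·M0+t = (-0.14080, +0.14779, +0.74718); u = 857.1·(-0.14080)/0.74718 + 332.1 = 170.5898, v = 863.9·(+0.14779)/0.74718 + 253.3 = 424.1779
M1: Pc = R·M1+t = (+0.02724, +0.08435, +0.87595); u = 857.1·(+0.02724)/0.87595 + 332.1 = 358.7526, v = 863.9·(+0.08435)/0.87595 + 253.3 = 336.4920
M2: Pc = R·M2+t = (+0.00760, -0.12219, +0.79982); u = 857.1·(+0.00760)/0.79982 + 332.1 = 340.2413, v = 863.9·(-0.12219)/0.79982 + 253.3 = 121.3192
M3: Pc = R·M3+t = (-0.16044, -0.05875, +0.67105); u = 857.1·(-0.16044)/0.67105 + 332.1 = 127.1808, v = 863.9·(-0.05875)/0.67105 + 253.3 = 177.6640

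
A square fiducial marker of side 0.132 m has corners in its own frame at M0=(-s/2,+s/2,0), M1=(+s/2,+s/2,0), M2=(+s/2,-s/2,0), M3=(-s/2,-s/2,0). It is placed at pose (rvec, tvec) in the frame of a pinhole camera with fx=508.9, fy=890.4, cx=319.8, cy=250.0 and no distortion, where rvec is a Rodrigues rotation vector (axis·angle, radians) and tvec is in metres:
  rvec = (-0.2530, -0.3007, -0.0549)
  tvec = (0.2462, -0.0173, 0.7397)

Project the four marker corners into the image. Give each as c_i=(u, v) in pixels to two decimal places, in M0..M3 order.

Intrinsics K: fx=508.9, fy=890.4, cx=319.8, cy=250.0
Marker side s = 0.132 m; corners in marker frame (Z=0):
  M0 = (-0.0660, +0.0660, 0)
  M1 = (+0.0660, +0.0660, 0)
  M2 = (+0.0660, -0.0660, 0)
  M3 = (-0.0660, -0.0660, 0)
rvec = (-0.2530, -0.3007, -0.0549), |rvec| = θ = 0.39679 rad = 22.734°
Rodrigues: sinθ=0.38646, 1−cosθ=0.07769; R = I + sinθ·[k]× + (1−cosθ)·[k]×²:
    [+0.95389 +0.09101 -0.28602]
    [-0.01593 +0.96693 +0.25456]
    [+0.29973 -0.23827 +0.92379]
t = (0.2462, -0.0173, 0.7397) m
M0: Pc = R·M0+t = (+0.18925, +0.04757, +0.70419); u = 508.9·(+0.18925)/0.70419 + 319.8 = 456.5656, v = 890.4·(+0.04757)/0.70419 + 250.0 = 310.1468
M1: Pc = R·M1+t = (+0.31516, +0.04547, +0.74376); u = 508.9·(+0.31516)/0.74376 + 319.8 = 535.4443, v = 890.4·(+0.04547)/0.74376 + 250.0 = 304.4301
M2: Pc = R·M2+t = (+0.30315, -0.08217, +0.77521); u = 508.9·(+0.30315)/0.77521 + 319.8 = 518.8087, v = 890.4·(-0.08217)/0.77521 + 250.0 = 155.6217
M3: Pc = R·M3+t = (+0.17724, -0.08007, +0.73564); u = 508.9·(+0.17724)/0.73564 + 319.8 = 442.4076, v = 890.4·(-0.08007)/0.73564 + 250.0 = 153.0909

c0=(456.57, 310.15) c1=(535.44, 304.43) c2=(518.81, 155.62) c3=(442.41, 153.09)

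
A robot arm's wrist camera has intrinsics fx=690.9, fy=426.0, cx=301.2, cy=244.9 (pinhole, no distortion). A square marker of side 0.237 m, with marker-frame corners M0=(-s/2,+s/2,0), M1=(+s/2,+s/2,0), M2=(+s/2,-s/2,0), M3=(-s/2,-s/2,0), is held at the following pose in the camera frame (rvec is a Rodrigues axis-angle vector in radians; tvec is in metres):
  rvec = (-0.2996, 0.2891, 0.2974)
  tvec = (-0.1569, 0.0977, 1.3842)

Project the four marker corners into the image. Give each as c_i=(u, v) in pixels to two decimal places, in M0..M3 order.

c0=(150.35, 299.07) c1=(255.51, 320.76) c2=(296.36, 250.55) c3=(193.27, 233.40)

Intrinsics K: fx=690.9, fy=426.0, cx=301.2, cy=244.9
Marker side s = 0.237 m; corners in marker frame (Z=0):
  M0 = (-0.1185, +0.1185, 0)
  M1 = (+0.1185, +0.1185, 0)
  M2 = (+0.1185, -0.1185, 0)
  M3 = (-0.1185, -0.1185, 0)
rvec = (-0.2996, 0.2891, 0.2974), |rvec| = θ = 0.51165 rad = 29.315°
Rodrigues: sinθ=0.48962, 1−cosθ=0.12806; R = I + sinθ·[k]× + (1−cosθ)·[k]×²:
    [+0.91585 -0.32696 +0.23306]
    [+0.24222 +0.91282 +0.32876]
    [-0.32024 -0.24464 +0.91520]
t = (-0.1569, 0.0977, 1.3842) m
M0: Pc = R·M0+t = (-0.30417, +0.17717, +1.39316); u = 690.9·(-0.30417)/1.39316 + 301.2 = 150.3534, v = 426.0·(+0.17717)/1.39316 + 244.9 = 299.0739
M1: Pc = R·M1+t = (-0.08712, +0.23457, +1.31726); u = 690.9·(-0.08712)/1.31726 + 301.2 = 255.5073, v = 426.0·(+0.23457)/1.31726 + 244.9 = 320.7604
M2: Pc = R·M2+t = (-0.00963, +0.01823, +1.37524); u = 690.9·(-0.00963)/1.37524 + 301.2 = 296.3636, v = 426.0·(+0.01823)/1.37524 + 244.9 = 250.5482
M3: Pc = R·M3+t = (-0.22668, -0.03917, +1.45114); u = 690.9·(-0.22668)/1.45114 + 301.2 = 193.2743, v = 426.0·(-0.03917)/1.45114 + 244.9 = 233.4003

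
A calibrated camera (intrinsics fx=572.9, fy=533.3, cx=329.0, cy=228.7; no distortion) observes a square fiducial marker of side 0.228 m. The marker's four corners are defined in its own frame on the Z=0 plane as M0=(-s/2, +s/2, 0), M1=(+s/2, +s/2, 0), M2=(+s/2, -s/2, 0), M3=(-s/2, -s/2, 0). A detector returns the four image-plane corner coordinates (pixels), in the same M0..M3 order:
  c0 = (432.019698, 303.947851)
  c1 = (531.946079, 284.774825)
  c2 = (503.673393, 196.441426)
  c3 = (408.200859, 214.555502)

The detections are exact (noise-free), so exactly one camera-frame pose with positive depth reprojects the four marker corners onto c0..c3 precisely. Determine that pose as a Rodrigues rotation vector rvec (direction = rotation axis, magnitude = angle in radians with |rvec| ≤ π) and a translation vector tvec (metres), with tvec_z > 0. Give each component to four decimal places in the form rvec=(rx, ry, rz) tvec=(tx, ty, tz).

Intrinsics K: fx=572.9, fy=533.3, cx=329.0, cy=228.7
Marker side s = 0.228 m; corners in marker frame (Z=0):
  M0 = (-0.1140, +0.1140, 0)
  M1 = (+0.1140, +0.1140, 0)
  M2 = (+0.1140, -0.1140, 0)
  M3 = (-0.1140, -0.1140, 0)
Detected image corners:
  c0 = (432.019698, 303.947851) px
  c1 = (531.946079, 284.774825) px
  c2 = (503.673393, 196.441426) px
  c3 = (408.200859, 214.555502) px
Planar DLT: solve 8×8 A·h = b for H (H[2,2]=1):
  H  [+432.86312 +19.25937 +468.71372]
  H  [-79.27425 +339.12385 +248.89357]
  H  [+0.00977 -0.20255 +1.00000]
B = K⁻¹H; ‖b₁‖=0.765432, ‖b₂‖=0.765432; λ = 2/(‖b₁‖+‖b₂‖) = 1.306452, sign → tz>0 ⇒ λ=+1.306452
r₁ = λ·B[:,0] = (+0.97978,-0.19968,+0.01277); r₂ = λ·B[:,1] = (+0.19588,+0.94425,-0.26462)
r₃ = r₁×r₂ = (+0.04078,+0.26177,+0.96427); SVD([r₁ r₂ r₃]) → R = UVᵀ:
  R  [+0.97978 +0.19588 +0.04078]
  R  [-0.19968 +0.94425 +0.26177]
  R  [+0.01277 -0.26462 +0.96427]
t = (+0.31861, +0.04947, +1.30645) m
tr R = 2.888296; θ = arccos((tr R − 1)/2) = 0.335797 rad = 19.240°
axis k = ((R−Rᵀ)₃₂, (R−Rᵀ)₁₃, (R−Rᵀ)₂₁) / (2 sinθ) = (-0.798718, +0.042515, -0.600202)
rvec = θ·k = (-0.268207, +0.014276, -0.201546)

rvec=(-0.2682, 0.0143, -0.2015) tvec=(0.3186, 0.0495, 1.3065)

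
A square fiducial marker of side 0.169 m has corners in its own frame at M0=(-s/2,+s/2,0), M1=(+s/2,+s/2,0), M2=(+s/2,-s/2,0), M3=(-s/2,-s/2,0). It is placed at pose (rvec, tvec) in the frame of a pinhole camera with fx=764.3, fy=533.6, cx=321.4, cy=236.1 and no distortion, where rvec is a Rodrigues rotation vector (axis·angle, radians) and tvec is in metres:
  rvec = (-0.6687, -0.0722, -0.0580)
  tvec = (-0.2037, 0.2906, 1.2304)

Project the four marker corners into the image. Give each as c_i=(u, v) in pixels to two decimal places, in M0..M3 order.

c0=(137.77, 399.84) c1=(248.52, 395.53) c2=(246.70, 327.88) c3=(144.99, 331.08)

Intrinsics K: fx=764.3, fy=533.6, cx=321.4, cy=236.1
Marker side s = 0.169 m; corners in marker frame (Z=0):
  M0 = (-0.0845, +0.0845, 0)
  M1 = (+0.0845, +0.0845, 0)
  M2 = (+0.0845, -0.0845, 0)
  M3 = (-0.0845, -0.0845, 0)
rvec = (-0.6687, -0.0722, -0.0580), |rvec| = θ = 0.67508 rad = 38.679°
Rodrigues: sinθ=0.62496, 1−cosθ=0.21934; R = I + sinθ·[k]× + (1−cosθ)·[k]×²:
    [+0.99587 +0.07693 -0.04817]
    [-0.03046 +0.78316 +0.62107]
    [+0.08551 -0.61704 +0.78227]
t = (-0.2037, 0.2906, 1.2304) m
M0: Pc = R·M0+t = (-0.28135, +0.35935, +1.17104); u = 764.3·(-0.28135)/1.17104 + 321.4 = 137.7708, v = 533.6·(+0.35935)/1.17104 + 236.1 = 399.8438
M1: Pc = R·M1+t = (-0.11305, +0.35420, +1.18549); u = 764.3·(-0.11305)/1.18549 + 321.4 = 248.5162, v = 533.6·(+0.35420)/1.18549 + 236.1 = 395.5310
M2: Pc = R·M2+t = (-0.12605, +0.22185, +1.28976); u = 764.3·(-0.12605)/1.28976 + 321.4 = 246.7045, v = 533.6·(+0.22185)/1.28976 + 236.1 = 327.8831
M3: Pc = R·M3+t = (-0.29435, +0.22700, +1.27531); u = 764.3·(-0.29435)/1.27531 + 321.4 = 144.9940, v = 533.6·(+0.22700)/1.27531 + 236.1 = 331.0767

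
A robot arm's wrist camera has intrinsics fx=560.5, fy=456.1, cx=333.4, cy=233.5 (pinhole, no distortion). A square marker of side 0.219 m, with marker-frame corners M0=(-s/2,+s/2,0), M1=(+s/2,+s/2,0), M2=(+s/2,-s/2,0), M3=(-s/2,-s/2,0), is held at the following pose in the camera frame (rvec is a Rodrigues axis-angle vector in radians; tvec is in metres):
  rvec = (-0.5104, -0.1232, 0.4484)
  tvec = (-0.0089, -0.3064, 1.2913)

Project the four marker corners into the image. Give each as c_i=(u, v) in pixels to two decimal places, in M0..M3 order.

Intrinsics K: fx=560.5, fy=456.1, cx=333.4, cy=233.5
Marker side s = 0.219 m; corners in marker frame (Z=0):
  M0 = (-0.1095, +0.1095, 0)
  M1 = (+0.1095, +0.1095, 0)
  M2 = (+0.1095, -0.1095, 0)
  M3 = (-0.1095, -0.1095, 0)
rvec = (-0.5104, -0.1232, 0.4484), |rvec| = θ = 0.69047 rad = 39.561°
Rodrigues: sinθ=0.63690, 1−cosθ=0.22905; R = I + sinθ·[k]× + (1−cosθ)·[k]×²:
    [+0.89611 -0.38340 -0.22360]
    [+0.44382 +0.77824 +0.44426]
    [+0.00368 -0.49734 +0.86755]
t = (-0.0089, -0.3064, 1.2913) m
M0: Pc = R·M0+t = (-0.14901, -0.26978, +1.23644); u = 560.5·(-0.14901)/1.23644 + 333.4 = 265.8528, v = 456.1·(-0.26978)/1.23644 + 233.5 = 133.9824
M1: Pc = R·M1+t = (+0.04724, -0.17258, +1.23724); u = 560.5·(+0.04724)/1.23724 + 333.4 = 354.8015, v = 456.1·(-0.17258)/1.23724 + 233.5 = 169.8782
M2: Pc = R·M2+t = (+0.13121, -0.34302, +1.34616); u = 560.5·(+0.13121)/1.34616 + 333.4 = 388.0301, v = 456.1·(-0.34302)/1.34616 + 233.5 = 117.2801
M3: Pc = R·M3+t = (-0.06504, -0.44022, +1.34536); u = 560.5·(-0.06504)/1.34536 + 333.4 = 306.3025, v = 456.1·(-0.44022)/1.34536 + 233.5 = 84.2589

c0=(265.85, 133.98) c1=(354.80, 169.88) c2=(388.03, 117.28) c3=(306.30, 84.26)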